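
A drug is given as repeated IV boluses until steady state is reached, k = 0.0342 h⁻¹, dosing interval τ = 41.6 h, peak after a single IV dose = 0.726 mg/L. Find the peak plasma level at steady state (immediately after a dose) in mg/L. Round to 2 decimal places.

0.96 mg/L

e^(−kτ) = e^(−0.03420 × 41.6) = 0.2411
Accumulation ratio R = 1 / (1 − e^(−kτ)) = 1 / (1 − 0.2411) = 1.318
Steady-state peak = C₀ × R = 0.726 × 1.318 = 0.9569 mg/L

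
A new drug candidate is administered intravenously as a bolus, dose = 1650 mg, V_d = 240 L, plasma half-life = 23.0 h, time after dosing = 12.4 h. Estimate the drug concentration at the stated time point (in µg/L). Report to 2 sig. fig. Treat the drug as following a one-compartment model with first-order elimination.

C₀ = Dose / Vd = 1650 / 240 = 6.875 mg/L
k = ln2 / t½ = 0.693147 / 23.0 = 0.03014 h⁻¹
C = C₀ · e^(−k·t) = 6.875 × e^(−0.03014 × 12.4)
  = 6.875 × 0.6882 = 4.731 mg/L
Convert: 4.731 mg/L × 1000 = 4731 µg/L

4700 µg/L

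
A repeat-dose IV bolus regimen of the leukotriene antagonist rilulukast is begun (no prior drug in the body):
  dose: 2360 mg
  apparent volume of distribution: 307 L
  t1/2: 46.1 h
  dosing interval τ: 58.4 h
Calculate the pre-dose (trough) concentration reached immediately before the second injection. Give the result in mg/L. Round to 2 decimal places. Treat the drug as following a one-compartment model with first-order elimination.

C₀ per dose = Dose / Vd = 2360 / 307 = 7.687 mg/L
k = ln2 / t½ = 0.693147 / 46.1 = 0.01504 h⁻¹
Fraction remaining after one interval: r = e^(−kτ) = e^(−0.01504 × 58.4) = 0.4155
Before dose 2, 1 dose has been given (aged 1τ).
C_trough = C₀ × r = 7.687 × 0.4155 = 3.194 mg/L

3.19 mg/L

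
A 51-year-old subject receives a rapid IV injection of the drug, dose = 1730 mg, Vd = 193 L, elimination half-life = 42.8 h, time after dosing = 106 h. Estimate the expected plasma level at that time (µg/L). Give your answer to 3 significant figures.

C₀ = Dose / Vd = 1730 / 193 = 8.964 mg/L
k = ln2 / t½ = 0.693147 / 42.8 = 0.01620 h⁻¹
C = C₀ · e^(−k·t) = 8.964 × e^(−0.01620 × 106)
  = 8.964 × 0.1796 = 1.610 mg/L
Convert: 1.610 mg/L × 1000 = 1610 µg/L

1610 µg/L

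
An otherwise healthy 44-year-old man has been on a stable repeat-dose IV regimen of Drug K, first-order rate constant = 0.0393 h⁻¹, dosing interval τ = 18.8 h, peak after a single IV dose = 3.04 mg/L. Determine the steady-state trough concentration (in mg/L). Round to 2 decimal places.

2.78 mg/L

e^(−kτ) = e^(−0.03930 × 18.8) = 0.4777
Accumulation ratio R = 1 / (1 − e^(−kτ)) = 1 / (1 − 0.4777) = 1.915
Steady-state trough = C₀ × R × e^(−kτ) = 3.04 × 1.915 × 0.4777 = 2.781 mg/L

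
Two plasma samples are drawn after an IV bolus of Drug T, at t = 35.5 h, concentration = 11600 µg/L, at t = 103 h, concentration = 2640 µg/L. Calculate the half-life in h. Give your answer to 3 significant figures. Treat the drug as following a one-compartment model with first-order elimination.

31.6 h

k = ln(C₁/C₂) / (t₂ − t₁) = ln(11600/2640) / (103 − 35.5)
  = 1.480 / 67.50 = 0.02193 h⁻¹
t½ = ln2 / k = 0.693147 / 0.02193 = 31.61 h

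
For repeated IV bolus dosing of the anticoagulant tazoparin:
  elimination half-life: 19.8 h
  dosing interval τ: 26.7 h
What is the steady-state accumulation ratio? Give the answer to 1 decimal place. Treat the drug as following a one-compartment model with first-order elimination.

k = ln2 / t½ = 0.693147 / 19.8 = 0.03501 h⁻¹
e^(−kτ) = e^(−0.03501 × 26.7) = 0.3927
Accumulation ratio R = 1 / (1 − e^(−kτ)) = 1 / (1 − 0.3927) = 1.647

1.6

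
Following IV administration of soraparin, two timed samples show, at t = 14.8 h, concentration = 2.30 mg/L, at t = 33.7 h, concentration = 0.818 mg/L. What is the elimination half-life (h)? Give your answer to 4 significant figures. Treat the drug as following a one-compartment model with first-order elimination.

k = ln(C₁/C₂) / (t₂ − t₁) = ln(2.30/0.818) / (33.7 − 14.8)
  = 1.034 / 18.90 = 0.05471 h⁻¹
t½ = ln2 / k = 0.693147 / 0.05471 = 12.67 h

12.67 h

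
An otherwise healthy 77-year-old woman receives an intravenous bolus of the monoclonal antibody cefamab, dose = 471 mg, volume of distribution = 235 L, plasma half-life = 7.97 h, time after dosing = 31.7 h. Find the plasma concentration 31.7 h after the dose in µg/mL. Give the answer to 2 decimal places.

0.13 µg/mL

C₀ = Dose / Vd = 471.0 / 235 = 2.004 mg/L
k = ln2 / t½ = 0.693147 / 7.97 = 0.08697 h⁻¹
C = C₀ · e^(−k·t) = 2.004 × e^(−0.08697 × 31.7)
  = 2.004 × 0.06349 = 0.1272 mg/L
(0.1272 mg/L = 0.1272 µg/mL)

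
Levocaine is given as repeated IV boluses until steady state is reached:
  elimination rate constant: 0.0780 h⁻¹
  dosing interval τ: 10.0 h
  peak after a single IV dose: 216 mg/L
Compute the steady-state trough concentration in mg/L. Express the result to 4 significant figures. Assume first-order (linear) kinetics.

182.8 mg/L

e^(−kτ) = e^(−0.07800 × 10.0) = 0.4584
Accumulation ratio R = 1 / (1 − e^(−kτ)) = 1 / (1 − 0.4584) = 1.846
Steady-state trough = C₀ × R × e^(−kτ) = 216 × 1.846 × 0.4584 = 182.8 mg/L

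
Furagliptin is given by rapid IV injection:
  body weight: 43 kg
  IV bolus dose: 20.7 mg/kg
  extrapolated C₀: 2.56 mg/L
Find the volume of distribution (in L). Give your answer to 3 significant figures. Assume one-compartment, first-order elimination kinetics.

348 L

Dose = 20.7 × 43 = 890.1 mg
Vd = Dose / C₀ = 890.1 / 2.56 = 347.7 L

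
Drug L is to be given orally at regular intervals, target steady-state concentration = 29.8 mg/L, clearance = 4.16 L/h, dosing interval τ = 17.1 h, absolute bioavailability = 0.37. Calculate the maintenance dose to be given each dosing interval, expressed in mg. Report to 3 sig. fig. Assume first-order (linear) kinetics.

5730 mg

At steady state, F × (Dose/τ) = Css × CL.
Dose = Css × CL × τ / F = 29.8 × 4.160 × 17.1 / 0.37 = 5729 mg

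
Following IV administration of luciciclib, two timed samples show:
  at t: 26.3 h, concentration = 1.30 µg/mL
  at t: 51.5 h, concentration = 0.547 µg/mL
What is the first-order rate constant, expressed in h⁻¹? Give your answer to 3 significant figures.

k = ln(C₁/C₂) / (t₂ − t₁) = ln(1.30/0.547) / (51.5 − 26.3)
  = 0.8657 / 25.20 = 0.03435 h⁻¹

0.0344 h⁻¹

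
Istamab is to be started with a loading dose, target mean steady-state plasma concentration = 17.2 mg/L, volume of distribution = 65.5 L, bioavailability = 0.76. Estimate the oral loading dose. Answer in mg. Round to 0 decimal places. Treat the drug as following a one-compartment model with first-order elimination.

LD = Css × Vd / F = 17.2 × 65.5 / 0.76 = 1482 mg

1482 mg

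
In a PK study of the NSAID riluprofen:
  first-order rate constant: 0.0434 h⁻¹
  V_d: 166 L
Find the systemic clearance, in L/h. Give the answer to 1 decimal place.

7.2 L/h

CL = k × Vd = 0.0434 × 166 = 7.204 L/h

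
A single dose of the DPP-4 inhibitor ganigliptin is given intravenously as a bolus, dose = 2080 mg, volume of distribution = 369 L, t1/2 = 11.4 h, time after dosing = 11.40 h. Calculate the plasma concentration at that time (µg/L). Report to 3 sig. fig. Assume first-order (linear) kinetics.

2820 µg/L

C₀ = Dose / Vd = 2080 / 369 = 5.637 mg/L
k = ln2 / t½ = 0.693147 / 11.4 = 0.06080 h⁻¹
t / t½ = 11.40 / 11.4 = 1 half-lives
C = C₀ × (1/2)^1 = 5.637 × 0.5000 = 2.819 mg/L
Convert: 2.819 mg/L × 1000 = 2819 µg/L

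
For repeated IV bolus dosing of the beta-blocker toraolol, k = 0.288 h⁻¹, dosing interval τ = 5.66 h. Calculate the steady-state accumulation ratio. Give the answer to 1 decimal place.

1.2

e^(−kτ) = e^(−0.2880 × 5.66) = 0.1959
Accumulation ratio R = 1 / (1 − e^(−kτ)) = 1 / (1 − 0.1959) = 1.244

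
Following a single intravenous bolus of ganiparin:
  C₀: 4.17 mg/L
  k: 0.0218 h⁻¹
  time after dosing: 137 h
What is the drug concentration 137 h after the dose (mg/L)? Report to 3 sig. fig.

0.210 mg/L

C = C₀ · e^(−k·t) = 4.170 × e^(−0.02180 × 137)
  = 4.170 × 0.05046 = 0.2104 mg/L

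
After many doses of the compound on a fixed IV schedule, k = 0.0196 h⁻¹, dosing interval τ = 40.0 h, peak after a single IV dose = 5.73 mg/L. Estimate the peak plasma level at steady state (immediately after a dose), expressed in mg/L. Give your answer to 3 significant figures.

e^(−kτ) = e^(−0.01960 × 40.0) = 0.4566
Accumulation ratio R = 1 / (1 − e^(−kτ)) = 1 / (1 − 0.4566) = 1.840
Steady-state peak = C₀ × R = 5.73 × 1.840 = 10.54 mg/L

10.5 mg/L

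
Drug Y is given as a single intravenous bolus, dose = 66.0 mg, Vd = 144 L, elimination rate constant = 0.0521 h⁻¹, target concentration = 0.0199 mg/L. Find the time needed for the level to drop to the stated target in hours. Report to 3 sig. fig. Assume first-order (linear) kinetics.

C₀ = Dose / Vd = 66.00 / 144 = 0.4583 mg/L
t = ln(C₀ / C) / k = ln(0.4583 / 0.0199) / 0.05210
  = ln(23.03) / 0.05210 = 3.137 / 0.05210 = 60.21 h

60.2 h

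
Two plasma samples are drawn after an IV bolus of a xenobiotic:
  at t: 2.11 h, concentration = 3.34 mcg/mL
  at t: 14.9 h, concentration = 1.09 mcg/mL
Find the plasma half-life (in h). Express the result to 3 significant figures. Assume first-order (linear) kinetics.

k = ln(C₁/C₂) / (t₂ − t₁) = ln(3.34/1.09) / (14.9 − 2.11)
  = 1.120 / 12.79 = 0.08757 h⁻¹
t½ = ln2 / k = 0.693147 / 0.08757 = 7.915 h

7.92 h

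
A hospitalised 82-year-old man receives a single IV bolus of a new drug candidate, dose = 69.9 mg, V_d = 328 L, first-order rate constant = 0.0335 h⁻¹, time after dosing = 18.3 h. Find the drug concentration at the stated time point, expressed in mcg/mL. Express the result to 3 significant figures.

C₀ = Dose / Vd = 69.90 / 328 = 0.2131 mg/L
C = C₀ · e^(−k·t) = 0.2131 × e^(−0.03350 × 18.3)
  = 0.2131 × 0.5417 = 0.1154 mg/L
(0.1154 mg/L = 0.1154 mcg/mL)

0.115 mcg/mL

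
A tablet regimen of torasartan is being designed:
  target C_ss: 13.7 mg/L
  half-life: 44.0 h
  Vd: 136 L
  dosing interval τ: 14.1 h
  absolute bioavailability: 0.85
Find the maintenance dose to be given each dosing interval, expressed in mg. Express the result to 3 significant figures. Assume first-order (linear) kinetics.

487 mg

k = ln2 / t½ = 0.693147 / 44.0 = 0.01575 h⁻¹
CL = k × Vd = 0.01575 × 136 = 2.142 L/h
At steady state, F × (Dose/τ) = Css × CL.
Dose = Css × CL × τ / F = 13.7 × 2.142 × 14.1 / 0.85 = 486.8 mg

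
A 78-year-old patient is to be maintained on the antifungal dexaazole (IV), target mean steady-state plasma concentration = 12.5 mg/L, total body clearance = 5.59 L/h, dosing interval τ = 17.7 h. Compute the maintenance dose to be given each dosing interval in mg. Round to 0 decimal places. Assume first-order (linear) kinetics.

At steady state, Dose/τ = Css × CL.
Dose = Css × CL × τ = 12.5 × 5.590 × 17.7 = 1237 mg

1237 mg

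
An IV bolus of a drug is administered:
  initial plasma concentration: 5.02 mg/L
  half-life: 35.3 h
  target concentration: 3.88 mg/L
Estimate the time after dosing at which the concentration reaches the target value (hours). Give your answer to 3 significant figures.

k = ln2 / t½ = 0.693147 / 35.3 = 0.01964 h⁻¹
t = ln(C₀ / C) / k = ln(5.020 / 3.88) / 0.01964
  = ln(1.294) / 0.01964 = 0.2577 / 0.01964 = 13.12 h

13.1 h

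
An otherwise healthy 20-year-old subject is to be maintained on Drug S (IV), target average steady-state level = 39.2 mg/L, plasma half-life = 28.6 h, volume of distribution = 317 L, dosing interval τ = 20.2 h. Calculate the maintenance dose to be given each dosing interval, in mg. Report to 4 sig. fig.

k = ln2 / t½ = 0.693147 / 28.6 = 0.02424 h⁻¹
CL = k × Vd = 0.02424 × 317 = 7.684 L/h
At steady state, Dose/τ = Css × CL.
Dose = Css × CL × τ = 39.2 × 7.684 × 20.2 = 6084 mg

6084 mg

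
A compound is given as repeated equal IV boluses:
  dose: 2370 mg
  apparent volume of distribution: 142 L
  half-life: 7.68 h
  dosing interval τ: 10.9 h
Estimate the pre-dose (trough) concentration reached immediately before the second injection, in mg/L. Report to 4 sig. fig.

C₀ per dose = Dose / Vd = 2370 / 142 = 16.69 mg/L
k = ln2 / t½ = 0.693147 / 7.68 = 0.09025 h⁻¹
Fraction remaining after one interval: r = e^(−kτ) = e^(−0.09025 × 10.9) = 0.3739
Before dose 2, 1 dose has been given (aged 1τ).
C_trough = C₀ × r = 16.69 × 0.3739 = 6.240 mg/L

6.240 mg/L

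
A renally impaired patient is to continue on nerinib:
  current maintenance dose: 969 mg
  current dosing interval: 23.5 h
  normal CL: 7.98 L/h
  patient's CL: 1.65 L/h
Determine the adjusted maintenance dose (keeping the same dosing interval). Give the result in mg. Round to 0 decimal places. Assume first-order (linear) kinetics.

To keep the same average steady-state level, dosing rate must scale with clearance.
CL ratio = 1.65 / 7.98 = 0.2068
New dose (same interval) = 969 × 0.2068 = 200.4 mg

200 mg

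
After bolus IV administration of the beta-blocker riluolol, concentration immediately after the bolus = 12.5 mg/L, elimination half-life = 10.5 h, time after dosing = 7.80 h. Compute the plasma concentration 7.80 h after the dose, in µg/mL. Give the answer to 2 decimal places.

k = ln2 / t½ = 0.693147 / 10.5 = 0.06601 h⁻¹
C = C₀ · e^(−k·t) = 12.50 × e^(−0.06601 × 7.80)
  = 12.50 × 0.5976 = 7.470 mg/L
(7.470 mg/L = 7.470 µg/mL)

7.47 µg/mL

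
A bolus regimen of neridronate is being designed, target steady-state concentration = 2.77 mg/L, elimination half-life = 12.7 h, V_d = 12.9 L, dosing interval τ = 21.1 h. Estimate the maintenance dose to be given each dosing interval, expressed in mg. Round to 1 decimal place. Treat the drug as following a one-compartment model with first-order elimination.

41.2 mg

k = ln2 / t½ = 0.693147 / 12.7 = 0.05458 h⁻¹
CL = k × Vd = 0.05458 × 12.9 = 0.7041 L/h
At steady state, Dose/τ = Css × CL.
Dose = Css × CL × τ = 2.77 × 0.7041 × 21.1 = 41.15 mg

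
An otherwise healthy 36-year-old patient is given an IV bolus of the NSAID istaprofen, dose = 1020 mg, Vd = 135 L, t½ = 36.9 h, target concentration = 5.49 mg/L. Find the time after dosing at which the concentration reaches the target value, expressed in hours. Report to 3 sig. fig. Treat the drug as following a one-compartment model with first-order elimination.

C₀ = Dose / Vd = 1020 / 135 = 7.556 mg/L
k = ln2 / t½ = 0.693147 / 36.9 = 0.01878 h⁻¹
t = ln(C₀ / C) / k = ln(7.556 / 5.49) / 0.01878
  = ln(1.376) / 0.01878 = 0.3192 / 0.01878 = 17.00 h

17.0 h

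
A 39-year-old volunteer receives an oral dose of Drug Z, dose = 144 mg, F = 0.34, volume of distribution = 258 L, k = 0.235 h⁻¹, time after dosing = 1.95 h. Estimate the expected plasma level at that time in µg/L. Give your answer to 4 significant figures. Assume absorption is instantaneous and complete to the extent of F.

Amount reaching circulation = F × Dose = 0.34 × 144.0 = 48.96 mg
C₀ = F·Dose / Vd = 48.96 / 258 = 0.1898 mg/L
C = C₀ · e^(−k·t) = 0.1898 × e^(−0.2350 × 1.95)
  = 0.1898 × 0.6324 = 0.1200 mg/L
Convert: 0.1200 mg/L × 1000 = 120.0 µg/L

120.0 µg/L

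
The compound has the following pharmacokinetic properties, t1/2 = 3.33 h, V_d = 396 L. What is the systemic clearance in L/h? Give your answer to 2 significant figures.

82 L/h

k = ln2 / t½ = 0.693147 / 3.33 = 0.2082 h⁻¹
CL = k × Vd = 0.2082 × 396 = 82.45 L/h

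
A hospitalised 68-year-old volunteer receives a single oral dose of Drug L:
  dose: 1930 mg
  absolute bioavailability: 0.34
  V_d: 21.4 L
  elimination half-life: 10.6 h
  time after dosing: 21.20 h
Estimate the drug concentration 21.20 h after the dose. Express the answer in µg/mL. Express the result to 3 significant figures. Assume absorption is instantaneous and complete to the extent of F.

Amount reaching circulation = F × Dose = 0.34 × 1930 = 656.2 mg
C₀ = F·Dose / Vd = 656.2 / 21.4 = 30.66 mg/L
k = ln2 / t½ = 0.693147 / 10.6 = 0.06539 h⁻¹
t / t½ = 21.20 / 10.6 = 2 half-lives
C = C₀ × (1/2)^2 = 30.66 × 0.2500 = 7.665 mg/L
(7.665 mg/L = 7.665 µg/mL)

7.67 µg/mL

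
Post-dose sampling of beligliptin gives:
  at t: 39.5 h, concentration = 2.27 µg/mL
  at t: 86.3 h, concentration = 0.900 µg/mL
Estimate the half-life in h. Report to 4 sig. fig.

k = ln(C₁/C₂) / (t₂ − t₁) = ln(2.27/0.900) / (86.3 − 39.5)
  = 0.9251 / 46.80 = 0.01977 h⁻¹
t½ = ln2 / k = 0.693147 / 0.01977 = 35.06 h

35.06 h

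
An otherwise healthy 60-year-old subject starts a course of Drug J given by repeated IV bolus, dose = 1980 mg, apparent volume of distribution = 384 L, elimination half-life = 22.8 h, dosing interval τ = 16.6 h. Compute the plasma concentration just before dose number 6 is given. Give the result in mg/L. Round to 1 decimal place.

C₀ per dose = Dose / Vd = 1980 / 384 = 5.156 mg/L
k = ln2 / t½ = 0.693147 / 22.8 = 0.03040 h⁻¹
Fraction remaining after one interval: r = e^(−kτ) = e^(−0.03040 × 16.6) = 0.6037
Before dose 6, 5 doses have been given (aged 1τ, 2τ, 3τ, 4τ, 5τ).
C_trough = C₀ × (r + r² + … + r^5) = C₀ × r(1−r^5)/(1−r)
        = 5.156 × 0.6037 × (1 − 0.08019) / (1 − 0.6037) = 7.225 mg/L

7.2 mg/L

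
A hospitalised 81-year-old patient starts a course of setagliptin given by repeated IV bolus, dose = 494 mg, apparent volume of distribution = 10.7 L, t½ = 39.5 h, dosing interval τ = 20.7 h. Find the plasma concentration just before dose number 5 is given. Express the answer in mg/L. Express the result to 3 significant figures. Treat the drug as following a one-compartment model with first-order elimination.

C₀ per dose = Dose / Vd = 494 / 10.7 = 46.17 mg/L
k = ln2 / t½ = 0.693147 / 39.5 = 0.01755 h⁻¹
Fraction remaining after one interval: r = e^(−kτ) = e^(−0.01755 × 20.7) = 0.6954
Before dose 5, 4 doses have been given (aged 1τ, 2τ, 3τ, 4τ).
C_trough = C₀ × (r + r² + … + r^4) = C₀ × r(1−r^4)/(1−r)
        = 46.17 × 0.6954 × (1 − 0.2339) / (1 − 0.6954) = 80.75 mg/L

80.8 mg/L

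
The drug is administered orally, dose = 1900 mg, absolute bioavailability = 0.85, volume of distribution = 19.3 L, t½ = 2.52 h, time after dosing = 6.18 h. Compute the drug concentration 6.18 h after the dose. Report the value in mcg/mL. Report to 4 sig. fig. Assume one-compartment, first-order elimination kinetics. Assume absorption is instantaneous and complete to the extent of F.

Amount reaching circulation = F × Dose = 0.85 × 1900 = 1615 mg
C₀ = F·Dose / Vd = 1615 / 19.3 = 83.68 mg/L
k = ln2 / t½ = 0.693147 / 2.52 = 0.2751 h⁻¹
C = C₀ · e^(−k·t) = 83.68 × e^(−0.2751 × 6.18)
  = 83.68 × 0.1827 = 15.29 mg/L
(15.29 mg/L = 15.29 mcg/mL)

15.29 mcg/mL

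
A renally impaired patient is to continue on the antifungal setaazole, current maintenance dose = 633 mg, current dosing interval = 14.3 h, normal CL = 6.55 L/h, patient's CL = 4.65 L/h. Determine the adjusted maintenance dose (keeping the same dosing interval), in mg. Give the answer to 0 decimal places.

449 mg

To keep the same average steady-state level, dosing rate must scale with clearance.
CL ratio = 4.65 / 6.55 = 0.7099
New dose (same interval) = 633 × 0.7099 = 449.4 mg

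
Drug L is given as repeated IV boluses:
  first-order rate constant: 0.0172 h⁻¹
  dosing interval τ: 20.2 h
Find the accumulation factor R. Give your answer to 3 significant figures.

3.41

e^(−kτ) = e^(−0.01720 × 20.2) = 0.7065
Accumulation ratio R = 1 / (1 − e^(−kτ)) = 1 / (1 − 0.7065) = 3.407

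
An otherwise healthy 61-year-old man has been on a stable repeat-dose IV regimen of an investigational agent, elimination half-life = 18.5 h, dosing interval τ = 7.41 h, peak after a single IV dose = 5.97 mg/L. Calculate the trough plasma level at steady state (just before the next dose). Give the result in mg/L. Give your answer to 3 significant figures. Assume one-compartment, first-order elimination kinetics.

k = ln2 / t½ = 0.693147 / 18.5 = 0.03747 h⁻¹
e^(−kτ) = e^(−0.03747 × 7.41) = 0.7576
Accumulation ratio R = 1 / (1 − e^(−kτ)) = 1 / (1 − 0.7576) = 4.125
Steady-state trough = C₀ × R × e^(−kτ) = 5.97 × 4.125 × 0.7576 = 18.66 mg/L

18.7 mg/L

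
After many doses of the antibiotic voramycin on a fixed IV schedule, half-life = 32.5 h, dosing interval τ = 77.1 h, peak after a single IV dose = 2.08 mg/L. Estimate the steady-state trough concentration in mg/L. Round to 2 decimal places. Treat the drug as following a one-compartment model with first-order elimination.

k = ln2 / t½ = 0.693147 / 32.5 = 0.02133 h⁻¹
e^(−kτ) = e^(−0.02133 × 77.1) = 0.1931
Accumulation ratio R = 1 / (1 − e^(−kτ)) = 1 / (1 − 0.1931) = 1.239
Steady-state trough = C₀ × R × e^(−kτ) = 2.08 × 1.239 × 0.1931 = 0.4976 mg/L

0.50 mg/L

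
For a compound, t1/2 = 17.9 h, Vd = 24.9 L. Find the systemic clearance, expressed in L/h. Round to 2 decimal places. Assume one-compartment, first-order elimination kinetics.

k = ln2 / t½ = 0.693147 / 17.9 = 0.03872 h⁻¹
CL = k × Vd = 0.03872 × 24.9 = 0.9641 L/h

0.96 L/h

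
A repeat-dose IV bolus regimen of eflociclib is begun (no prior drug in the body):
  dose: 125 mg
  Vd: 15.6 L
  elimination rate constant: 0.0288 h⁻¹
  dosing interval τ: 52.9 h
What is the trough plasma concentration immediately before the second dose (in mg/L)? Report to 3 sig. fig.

1.75 mg/L

C₀ per dose = Dose / Vd = 125 / 15.6 = 8.013 mg/L
Fraction remaining after one interval: r = e^(−kτ) = e^(−0.02880 × 52.9) = 0.2179
Before dose 2, 1 dose has been given (aged 1τ).
C_trough = C₀ × r = 8.013 × 0.2179 = 1.746 mg/L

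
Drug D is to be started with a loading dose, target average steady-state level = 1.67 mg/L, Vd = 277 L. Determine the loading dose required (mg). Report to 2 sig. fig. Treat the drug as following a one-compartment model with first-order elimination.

LD = Css × Vd = 1.67 × 277 = 462.6 mg

460 mg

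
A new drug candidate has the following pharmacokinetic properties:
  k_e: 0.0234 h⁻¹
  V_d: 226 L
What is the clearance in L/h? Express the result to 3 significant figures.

5.29 L/h

CL = k × Vd = 0.0234 × 226 = 5.288 L/h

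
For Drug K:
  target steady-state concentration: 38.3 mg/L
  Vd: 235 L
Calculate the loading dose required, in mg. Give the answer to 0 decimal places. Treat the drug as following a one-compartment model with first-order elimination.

LD = Css × Vd = 38.3 × 235 = 9001 mg

9001 mg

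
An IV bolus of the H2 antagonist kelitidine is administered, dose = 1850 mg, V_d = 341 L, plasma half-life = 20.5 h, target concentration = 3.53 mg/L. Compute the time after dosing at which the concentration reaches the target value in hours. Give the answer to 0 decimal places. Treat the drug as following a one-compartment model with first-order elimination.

13 h

C₀ = Dose / Vd = 1850 / 341 = 5.425 mg/L
k = ln2 / t½ = 0.693147 / 20.5 = 0.03381 h⁻¹
t = ln(C₀ / C) / k = ln(5.425 / 3.53) / 0.03381
  = ln(1.537) / 0.03381 = 0.4298 / 0.03381 = 12.71 h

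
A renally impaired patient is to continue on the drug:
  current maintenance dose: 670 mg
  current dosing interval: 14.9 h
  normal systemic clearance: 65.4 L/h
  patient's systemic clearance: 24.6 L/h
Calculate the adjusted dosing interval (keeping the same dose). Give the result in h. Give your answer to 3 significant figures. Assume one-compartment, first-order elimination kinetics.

39.6 h

To keep the same average steady-state level, dosing rate must scale with clearance.
CL ratio = 24.6 / 65.4 = 0.3761
New interval (same dose) = 14.9 / 0.3761 = 39.62 h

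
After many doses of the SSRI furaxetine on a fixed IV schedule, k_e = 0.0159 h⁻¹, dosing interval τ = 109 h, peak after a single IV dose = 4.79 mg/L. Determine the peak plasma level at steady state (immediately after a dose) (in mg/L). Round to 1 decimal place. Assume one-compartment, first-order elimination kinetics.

5.8 mg/L

e^(−kτ) = e^(−0.01590 × 109) = 0.1767
Accumulation ratio R = 1 / (1 − e^(−kτ)) = 1 / (1 − 0.1767) = 1.215
Steady-state peak = C₀ × R = 4.79 × 1.215 = 5.820 mg/L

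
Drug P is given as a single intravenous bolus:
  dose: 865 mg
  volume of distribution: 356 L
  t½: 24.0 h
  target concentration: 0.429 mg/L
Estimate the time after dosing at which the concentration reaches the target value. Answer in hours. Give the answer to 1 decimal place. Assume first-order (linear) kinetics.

60.0 h

C₀ = Dose / Vd = 865.0 / 356 = 2.430 mg/L
k = ln2 / t½ = 0.693147 / 24.0 = 0.02888 h⁻¹
t = ln(C₀ / C) / k = ln(2.430 / 0.429) / 0.02888
  = ln(5.664) / 0.02888 = 1.734 / 0.02888 = 60.04 h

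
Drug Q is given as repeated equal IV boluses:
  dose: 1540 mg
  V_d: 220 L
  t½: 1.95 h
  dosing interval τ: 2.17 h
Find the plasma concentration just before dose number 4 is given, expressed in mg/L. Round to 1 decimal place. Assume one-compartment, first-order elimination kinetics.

5.4 mg/L

C₀ per dose = Dose / Vd = 1540 / 220 = 7.000 mg/L
k = ln2 / t½ = 0.693147 / 1.95 = 0.3555 h⁻¹
Fraction remaining after one interval: r = e^(−kτ) = e^(−0.3555 × 2.17) = 0.4623
Before dose 4, 3 doses have been given (aged 1τ, 2τ, 3τ).
C_trough = C₀ × (r + r² + … + r^3) = C₀ × r(1−r^3)/(1−r)
        = 7.000 × 0.4623 × (1 − 0.09880) / (1 − 0.4623) = 5.424 mg/L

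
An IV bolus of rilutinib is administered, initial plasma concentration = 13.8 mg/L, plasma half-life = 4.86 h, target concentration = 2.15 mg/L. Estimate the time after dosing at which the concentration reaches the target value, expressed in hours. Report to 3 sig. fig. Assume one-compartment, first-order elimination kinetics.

13.0 h

k = ln2 / t½ = 0.693147 / 4.86 = 0.1426 h⁻¹
t = ln(C₀ / C) / k = ln(13.80 / 2.15) / 0.1426
  = ln(6.419) / 0.1426 = 1.859 / 0.1426 = 13.04 h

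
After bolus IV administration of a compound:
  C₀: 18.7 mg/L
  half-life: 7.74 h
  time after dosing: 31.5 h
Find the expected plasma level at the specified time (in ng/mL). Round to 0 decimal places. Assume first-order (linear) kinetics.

k = ln2 / t½ = 0.693147 / 7.74 = 0.08955 h⁻¹
C = C₀ · e^(−k·t) = 18.70 × e^(−0.08955 × 31.5)
  = 18.70 × 0.05956 = 1.114 mg/L
Convert: 1.114 mg/L × 1000 = 1114 ng/mL

1114 ng/mL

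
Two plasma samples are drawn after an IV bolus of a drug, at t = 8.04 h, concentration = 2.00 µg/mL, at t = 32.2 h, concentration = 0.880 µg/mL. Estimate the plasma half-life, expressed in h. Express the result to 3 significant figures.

k = ln(C₁/C₂) / (t₂ − t₁) = ln(2.00/0.880) / (32.2 − 8.04)
  = 0.8210 / 24.16 = 0.03398 h⁻¹
t½ = ln2 / k = 0.693147 / 0.03398 = 20.40 h

20.4 h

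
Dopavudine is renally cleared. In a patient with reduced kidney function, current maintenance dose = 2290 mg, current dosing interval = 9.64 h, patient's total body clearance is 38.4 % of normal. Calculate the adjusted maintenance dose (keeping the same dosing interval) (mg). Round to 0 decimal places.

879 mg

To keep the same average steady-state level, dosing rate must scale with clearance.
CL ratio = 38.4 / 100 = 0.3840
New dose (same interval) = 2290 × 0.3840 = 879.4 mg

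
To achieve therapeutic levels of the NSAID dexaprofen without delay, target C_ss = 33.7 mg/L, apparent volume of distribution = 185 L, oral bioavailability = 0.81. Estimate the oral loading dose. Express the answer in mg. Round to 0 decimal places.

7697 mg

LD = Css × Vd / F = 33.7 × 185 / 0.81 = 7697 mg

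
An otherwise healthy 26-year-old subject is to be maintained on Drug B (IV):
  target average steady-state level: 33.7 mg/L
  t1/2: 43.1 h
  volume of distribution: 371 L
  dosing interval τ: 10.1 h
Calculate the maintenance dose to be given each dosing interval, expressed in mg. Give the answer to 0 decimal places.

2031 mg

k = ln2 / t½ = 0.693147 / 43.1 = 0.01608 h⁻¹
CL = k × Vd = 0.01608 × 371 = 5.966 L/h
At steady state, Dose/τ = Css × CL.
Dose = Css × CL × τ = 33.7 × 5.966 × 10.1 = 2031 mg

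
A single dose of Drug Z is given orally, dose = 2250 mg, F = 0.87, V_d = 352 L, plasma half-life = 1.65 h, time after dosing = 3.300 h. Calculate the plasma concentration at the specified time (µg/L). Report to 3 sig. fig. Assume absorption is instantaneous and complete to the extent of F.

Amount reaching circulation = F × Dose = 0.87 × 2250 = 1958 mg
C₀ = F·Dose / Vd = 1958 / 352 = 5.563 mg/L
k = ln2 / t½ = 0.693147 / 1.65 = 0.4201 h⁻¹
t / t½ = 3.300 / 1.65 = 2 half-lives
C = C₀ × (1/2)^2 = 5.563 × 0.2500 = 1.391 mg/L
Convert: 1.391 mg/L × 1000 = 1391 µg/L

1390 µg/L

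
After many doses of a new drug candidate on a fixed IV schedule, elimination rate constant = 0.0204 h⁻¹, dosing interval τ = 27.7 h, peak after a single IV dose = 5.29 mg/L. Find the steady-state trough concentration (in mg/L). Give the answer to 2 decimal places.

6.96 mg/L

e^(−kτ) = e^(−0.02040 × 27.7) = 0.5683
Accumulation ratio R = 1 / (1 − e^(−kτ)) = 1 / (1 − 0.5683) = 2.316
Steady-state trough = C₀ × R × e^(−kτ) = 5.29 × 2.316 × 0.5683 = 6.963 mg/L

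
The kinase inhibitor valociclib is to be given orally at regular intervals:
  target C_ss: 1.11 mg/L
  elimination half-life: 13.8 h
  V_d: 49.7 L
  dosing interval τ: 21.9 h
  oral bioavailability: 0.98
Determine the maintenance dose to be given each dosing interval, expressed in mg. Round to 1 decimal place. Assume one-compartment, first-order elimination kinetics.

61.9 mg

k = ln2 / t½ = 0.693147 / 13.8 = 0.05023 h⁻¹
CL = k × Vd = 0.05023 × 49.7 = 2.496 L/h
At steady state, F × (Dose/τ) = Css × CL.
Dose = Css × CL × τ / F = 1.11 × 2.496 × 21.9 / 0.98 = 61.91 mg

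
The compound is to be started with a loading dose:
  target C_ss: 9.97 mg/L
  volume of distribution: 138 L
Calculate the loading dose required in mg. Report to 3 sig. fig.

1380 mg

LD = Css × Vd = 9.97 × 138 = 1376 mg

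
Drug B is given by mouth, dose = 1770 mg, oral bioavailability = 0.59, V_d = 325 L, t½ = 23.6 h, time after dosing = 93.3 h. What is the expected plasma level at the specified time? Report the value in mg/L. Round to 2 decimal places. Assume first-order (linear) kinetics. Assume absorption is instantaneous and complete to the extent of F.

Amount reaching circulation = F × Dose = 0.59 × 1770 = 1044 mg
C₀ = F·Dose / Vd = 1044 / 325 = 3.212 mg/L
k = ln2 / t½ = 0.693147 / 23.6 = 0.02937 h⁻¹
C = C₀ · e^(−k·t) = 3.212 × e^(−0.02937 × 93.3)
  = 3.212 × 0.06456 = 0.2074 mg/L

0.21 mg/L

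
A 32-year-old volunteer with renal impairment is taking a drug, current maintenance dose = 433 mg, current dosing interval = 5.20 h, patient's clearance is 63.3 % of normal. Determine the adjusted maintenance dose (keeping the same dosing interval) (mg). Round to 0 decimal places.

274 mg

To keep the same average steady-state level, dosing rate must scale with clearance.
CL ratio = 63.3 / 100 = 0.6330
New dose (same interval) = 433 × 0.6330 = 274.1 mg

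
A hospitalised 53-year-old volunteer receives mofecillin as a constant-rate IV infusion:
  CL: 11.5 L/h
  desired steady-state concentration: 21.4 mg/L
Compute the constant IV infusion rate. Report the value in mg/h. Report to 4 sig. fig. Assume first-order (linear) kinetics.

At steady state, infusion rate R₀ = Css × CL = 21.4 × 11.50 = 246.1 mg/h

246.1 mg/h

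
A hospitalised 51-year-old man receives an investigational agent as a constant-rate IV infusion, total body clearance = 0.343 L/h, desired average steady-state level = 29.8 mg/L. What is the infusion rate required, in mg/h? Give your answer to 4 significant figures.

At steady state, infusion rate R₀ = Css × CL = 29.8 × 0.3430 = 10.22 mg/h

10.22 mg/h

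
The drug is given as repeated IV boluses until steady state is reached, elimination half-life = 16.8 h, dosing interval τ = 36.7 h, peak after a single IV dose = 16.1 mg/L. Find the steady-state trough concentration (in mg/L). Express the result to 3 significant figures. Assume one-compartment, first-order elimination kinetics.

k = ln2 / t½ = 0.693147 / 16.8 = 0.04126 h⁻¹
e^(−kτ) = e^(−0.04126 × 36.7) = 0.2200
Accumulation ratio R = 1 / (1 − e^(−kτ)) = 1 / (1 − 0.2200) = 1.282
Steady-state trough = C₀ × R × e^(−kτ) = 16.1 × 1.282 × 0.2200 = 4.541 mg/L

4.54 mg/L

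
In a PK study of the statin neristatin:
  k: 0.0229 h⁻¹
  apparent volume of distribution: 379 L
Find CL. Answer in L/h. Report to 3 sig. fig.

8.68 L/h

CL = k × Vd = 0.0229 × 379 = 8.679 L/h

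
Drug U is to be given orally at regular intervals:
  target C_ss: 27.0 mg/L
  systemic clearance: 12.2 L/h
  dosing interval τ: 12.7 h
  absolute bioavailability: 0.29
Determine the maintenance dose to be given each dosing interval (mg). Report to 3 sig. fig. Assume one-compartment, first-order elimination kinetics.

14400 mg

At steady state, F × (Dose/τ) = Css × CL.
Dose = Css × CL × τ / F = 27.0 × 12.20 × 12.7 / 0.29 = 14430 mg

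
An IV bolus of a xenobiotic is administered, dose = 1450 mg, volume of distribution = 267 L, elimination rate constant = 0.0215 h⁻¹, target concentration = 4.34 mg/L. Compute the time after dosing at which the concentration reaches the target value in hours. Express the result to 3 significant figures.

C₀ = Dose / Vd = 1450 / 267 = 5.431 mg/L
t = ln(C₀ / C) / k = ln(5.431 / 4.34) / 0.02150
  = ln(1.251) / 0.02150 = 0.2239 / 0.02150 = 10.41 h

10.4 h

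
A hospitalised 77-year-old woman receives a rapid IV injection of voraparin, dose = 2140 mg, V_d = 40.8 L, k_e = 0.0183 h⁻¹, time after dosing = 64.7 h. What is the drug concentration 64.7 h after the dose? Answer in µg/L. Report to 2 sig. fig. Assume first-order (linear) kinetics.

C₀ = Dose / Vd = 2140 / 40.8 = 52.45 mg/L
C = C₀ · e^(−k·t) = 52.45 × e^(−0.01830 × 64.7)
  = 52.45 × 0.3060 = 16.05 mg/L
Convert: 16.05 mg/L × 1000 = 16050 µg/L

16000 µg/L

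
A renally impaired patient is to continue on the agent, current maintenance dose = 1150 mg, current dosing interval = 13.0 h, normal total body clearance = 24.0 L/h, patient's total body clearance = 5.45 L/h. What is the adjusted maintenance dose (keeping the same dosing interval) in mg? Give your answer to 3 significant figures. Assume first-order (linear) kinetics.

261 mg

To keep the same average steady-state level, dosing rate must scale with clearance.
CL ratio = 5.45 / 24.0 = 0.2271
New dose (same interval) = 1150 × 0.2271 = 261.2 mg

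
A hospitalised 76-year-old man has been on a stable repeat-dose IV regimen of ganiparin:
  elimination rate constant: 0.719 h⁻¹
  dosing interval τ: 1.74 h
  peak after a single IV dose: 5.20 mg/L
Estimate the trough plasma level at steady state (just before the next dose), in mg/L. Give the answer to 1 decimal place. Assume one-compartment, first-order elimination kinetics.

e^(−kτ) = e^(−0.7190 × 1.74) = 0.2862
Accumulation ratio R = 1 / (1 − e^(−kτ)) = 1 / (1 − 0.2862) = 1.401
Steady-state trough = C₀ × R × e^(−kτ) = 5.20 × 1.401 × 0.2862 = 2.085 mg/L

2.1 mg/L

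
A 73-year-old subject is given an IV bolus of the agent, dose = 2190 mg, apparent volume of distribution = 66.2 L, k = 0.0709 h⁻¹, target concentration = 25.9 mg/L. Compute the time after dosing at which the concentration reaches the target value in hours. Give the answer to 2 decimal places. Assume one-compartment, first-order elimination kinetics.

C₀ = Dose / Vd = 2190 / 66.2 = 33.08 mg/L
t = ln(C₀ / C) / k = ln(33.08 / 25.9) / 0.07090
  = ln(1.277) / 0.07090 = 0.2445 / 0.07090 = 3.449 h

3.45 h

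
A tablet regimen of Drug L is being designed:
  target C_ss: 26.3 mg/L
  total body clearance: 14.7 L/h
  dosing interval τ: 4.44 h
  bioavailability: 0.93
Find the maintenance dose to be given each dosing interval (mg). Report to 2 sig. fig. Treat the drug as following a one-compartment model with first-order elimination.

At steady state, F × (Dose/τ) = Css × CL.
Dose = Css × CL × τ / F = 26.3 × 14.70 × 4.44 / 0.93 = 1846 mg

1800 mg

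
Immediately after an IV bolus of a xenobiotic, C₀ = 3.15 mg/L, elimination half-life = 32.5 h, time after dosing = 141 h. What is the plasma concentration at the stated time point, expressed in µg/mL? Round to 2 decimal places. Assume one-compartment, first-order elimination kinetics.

k = ln2 / t½ = 0.693147 / 32.5 = 0.02133 h⁻¹
C = C₀ · e^(−k·t) = 3.150 × e^(−0.02133 × 141)
  = 3.150 × 0.04941 = 0.1556 mg/L
(0.1556 mg/L = 0.1556 µg/mL)

0.16 µg/mL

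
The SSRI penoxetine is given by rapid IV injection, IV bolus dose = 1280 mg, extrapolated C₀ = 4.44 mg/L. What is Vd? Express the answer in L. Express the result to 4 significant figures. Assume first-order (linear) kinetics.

288.3 L

Vd = Dose / C₀ = 1280 / 4.44 = 288.3 L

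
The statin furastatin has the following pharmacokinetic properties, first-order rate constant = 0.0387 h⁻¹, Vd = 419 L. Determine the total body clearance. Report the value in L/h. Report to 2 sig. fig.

16 L/h

CL = k × Vd = 0.0387 × 419 = 16.22 L/h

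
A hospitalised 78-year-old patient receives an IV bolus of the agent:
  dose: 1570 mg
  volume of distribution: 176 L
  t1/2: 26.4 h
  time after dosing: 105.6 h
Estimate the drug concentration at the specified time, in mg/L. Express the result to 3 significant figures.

0.558 mg/L

C₀ = Dose / Vd = 1570 / 176 = 8.920 mg/L
k = ln2 / t½ = 0.693147 / 26.4 = 0.02626 h⁻¹
t / t½ = 105.6 / 26.4 = 4 half-lives
C = C₀ × (1/2)^4 = 8.920 × 0.06250 = 0.5575 mg/L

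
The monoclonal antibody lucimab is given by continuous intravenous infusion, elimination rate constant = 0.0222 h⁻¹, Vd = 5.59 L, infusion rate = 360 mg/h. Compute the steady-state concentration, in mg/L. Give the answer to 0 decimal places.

CL = k × Vd = 0.02220 × 5.59 = 0.1241 L/h
At steady state Css = R₀ / CL = 360 / 0.1241 = 2901 mg/L

2901 mg/L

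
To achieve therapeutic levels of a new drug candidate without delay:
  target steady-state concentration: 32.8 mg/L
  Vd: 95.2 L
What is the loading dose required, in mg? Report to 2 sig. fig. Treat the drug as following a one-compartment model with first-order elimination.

LD = Css × Vd = 32.8 × 95.2 = 3123 mg

3100 mg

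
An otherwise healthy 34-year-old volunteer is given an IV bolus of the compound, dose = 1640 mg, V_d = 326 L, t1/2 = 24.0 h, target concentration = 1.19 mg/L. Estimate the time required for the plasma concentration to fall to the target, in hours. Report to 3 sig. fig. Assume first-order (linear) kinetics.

C₀ = Dose / Vd = 1640 / 326 = 5.031 mg/L
k = ln2 / t½ = 0.693147 / 24.0 = 0.02888 h⁻¹
t = ln(C₀ / C) / k = ln(5.031 / 1.19) / 0.02888
  = ln(4.228) / 0.02888 = 1.442 / 0.02888 = 49.93 h

49.9 h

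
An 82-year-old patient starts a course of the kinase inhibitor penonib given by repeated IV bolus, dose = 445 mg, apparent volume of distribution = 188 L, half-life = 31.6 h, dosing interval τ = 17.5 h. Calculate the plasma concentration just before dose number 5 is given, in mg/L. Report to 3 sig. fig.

3.97 mg/L

C₀ per dose = Dose / Vd = 445 / 188 = 2.367 mg/L
k = ln2 / t½ = 0.693147 / 31.6 = 0.02194 h⁻¹
Fraction remaining after one interval: r = e^(−kτ) = e^(−0.02194 × 17.5) = 0.6812
Before dose 5, 4 doses have been given (aged 1τ, 2τ, 3τ, 4τ).
C_trough = C₀ × (r + r² + … + r^4) = C₀ × r(1−r^4)/(1−r)
        = 2.367 × 0.6812 × (1 − 0.2153) / (1 − 0.6812) = 3.969 mg/L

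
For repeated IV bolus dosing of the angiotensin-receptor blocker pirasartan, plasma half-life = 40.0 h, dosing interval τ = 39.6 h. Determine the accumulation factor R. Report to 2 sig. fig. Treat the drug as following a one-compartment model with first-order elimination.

2.0

k = ln2 / t½ = 0.693147 / 40.0 = 0.01733 h⁻¹
e^(−kτ) = e^(−0.01733 × 39.6) = 0.5035
Accumulation ratio R = 1 / (1 − e^(−kτ)) = 1 / (1 − 0.5035) = 2.014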